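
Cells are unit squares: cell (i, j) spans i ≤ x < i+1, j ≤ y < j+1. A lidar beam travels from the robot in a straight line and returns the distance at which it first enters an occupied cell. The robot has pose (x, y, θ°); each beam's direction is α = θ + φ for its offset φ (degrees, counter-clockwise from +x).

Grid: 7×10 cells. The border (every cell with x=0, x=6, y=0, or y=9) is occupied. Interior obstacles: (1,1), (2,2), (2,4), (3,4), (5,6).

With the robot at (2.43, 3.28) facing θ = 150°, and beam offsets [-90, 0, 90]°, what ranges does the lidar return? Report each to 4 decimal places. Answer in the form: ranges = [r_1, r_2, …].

ranges = [0.8314, 1.6512, 0.3233]

beam 1: φ=-90°, α=60°
  d=(0.5000,0.8660)  start (2,3)  tX=1.1400 tY=0.8314  stride 1/|dx|=2.0000 1/|dy|=1.1547
    cross y-line → (2,4), t=0.8314 (wall)
  → r_1 = 0.8314
beam 2: φ=0°, α=150°
  d=(-0.8660,0.5000)  start (2,3)  tX=0.4965 tY=1.4400  stride 1/|dx|=1.1547 1/|dy|=2.0000
    cross x-line → (1,3), t=0.4965
    cross y-line → (1,4), t=1.4400
    cross x-line → (0,4), t=1.6512 (wall)
  → r_2 = 1.6512
beam 3: φ=90°, α=240°
  d=(-0.5000,-0.8660)  start (2,3)  tX=0.8600 tY=0.3233  stride 1/|dx|=2.0000 1/|dy|=1.1547
    cross y-line → (2,2), t=0.3233 (wall)
  → r_3 = 0.3233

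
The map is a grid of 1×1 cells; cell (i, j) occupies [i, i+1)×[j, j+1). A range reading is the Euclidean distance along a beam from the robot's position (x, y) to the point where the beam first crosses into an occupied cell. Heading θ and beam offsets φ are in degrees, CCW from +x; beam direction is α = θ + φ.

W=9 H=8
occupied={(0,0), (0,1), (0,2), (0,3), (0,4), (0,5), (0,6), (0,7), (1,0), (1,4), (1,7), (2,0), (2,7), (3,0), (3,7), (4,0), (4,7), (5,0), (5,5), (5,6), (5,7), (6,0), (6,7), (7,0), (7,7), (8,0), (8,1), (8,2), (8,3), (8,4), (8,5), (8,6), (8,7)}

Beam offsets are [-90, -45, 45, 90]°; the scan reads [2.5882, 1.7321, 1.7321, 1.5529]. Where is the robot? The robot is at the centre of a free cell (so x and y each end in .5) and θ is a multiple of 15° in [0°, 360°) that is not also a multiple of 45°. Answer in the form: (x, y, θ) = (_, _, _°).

(x, y, θ) = (2.5, 5.5, 105°)

Candidates: 39 free-cell centres × 16 headings = 624 poses. Raycast each; keep the one whose scan matches to 4 dp.
  (6.5, 5.5, 120°): beam 1 = 1.7321 ≠ 2.5882 ✗
  (3.5, 2.5, 60°): beam 1 = 3.0000 ≠ 2.5882 ✗
  (6.5, 4.5, 210°): beam 1 = 1.0000 ≠ 2.5882 ✗
  …
  (2.5, 5.5, 105°): r_1=2.5882, r_2=1.7321, r_3=1.7321, r_4=1.5529 — all match ✓
No second candidate reproduces the full scan.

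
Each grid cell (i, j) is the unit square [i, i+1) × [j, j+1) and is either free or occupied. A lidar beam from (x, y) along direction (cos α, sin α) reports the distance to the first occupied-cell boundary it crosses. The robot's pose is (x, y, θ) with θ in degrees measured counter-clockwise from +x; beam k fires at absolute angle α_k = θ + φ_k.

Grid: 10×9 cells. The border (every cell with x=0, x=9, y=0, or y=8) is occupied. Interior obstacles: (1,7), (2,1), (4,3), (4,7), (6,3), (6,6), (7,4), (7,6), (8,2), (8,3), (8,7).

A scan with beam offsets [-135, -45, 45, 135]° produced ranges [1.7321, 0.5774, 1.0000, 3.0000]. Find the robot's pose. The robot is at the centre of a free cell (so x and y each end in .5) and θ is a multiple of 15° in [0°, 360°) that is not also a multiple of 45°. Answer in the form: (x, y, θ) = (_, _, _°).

(x, y, θ) = (7.5, 2.5, 75°)

The pose lattice has 45·16 = 720 candidates. Test each by forward raycasting.
  (2.5, 6.5, 240°): beam 1 = 1.5529 ≠ 1.7321 ✗
  (6.5, 7.5, 150°): beam 1 = 1.5529 ≠ 1.7321 ✗
  (4.5, 4.5, 15°): beam 1 = 0.5774 ≠ 1.7321 ✗
  …
  (7.5, 2.5, 75°): r_1=1.7321, r_2=0.5774, r_3=1.0000, r_4=3.0000 — all match ✓
Unique over the lattice → pose = (7.5, 2.5, 75°).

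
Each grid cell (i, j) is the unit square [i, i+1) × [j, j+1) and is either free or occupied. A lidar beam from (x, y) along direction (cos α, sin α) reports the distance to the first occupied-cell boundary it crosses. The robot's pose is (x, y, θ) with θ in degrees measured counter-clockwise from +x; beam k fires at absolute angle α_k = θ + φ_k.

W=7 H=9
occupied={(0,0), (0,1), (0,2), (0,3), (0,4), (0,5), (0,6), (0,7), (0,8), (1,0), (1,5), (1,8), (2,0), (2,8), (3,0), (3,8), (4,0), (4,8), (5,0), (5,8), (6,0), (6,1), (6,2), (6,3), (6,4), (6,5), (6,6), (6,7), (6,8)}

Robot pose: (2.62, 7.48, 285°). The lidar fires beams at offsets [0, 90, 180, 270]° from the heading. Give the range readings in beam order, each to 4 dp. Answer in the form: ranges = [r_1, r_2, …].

beam 1: φ=0°, α=285°
  dir = (cos 285°, sin 285°) = (0.2588, -0.9659); from cell (2,7)
  next x-line at t=1.4682, next y-line at t=0.4969; Δt_x=3.8637, Δt_y=1.0353
    y: enter (2,6) at t=0.4969
    x: enter (3,6) at t=1.4682
    y: enter (3,5) at t=1.5322
    y: enter (3,4) at t=2.5675
    y: enter (3,3) at t=3.6028
    y: enter (3,2) at t=4.6380
    x: enter (4,2) at t=5.3319
    y: enter (4,1) at t=5.6733
    y: enter (4,0) at t=6.7086 ← occupied
  → r_1 = 6.7086
beam 2: φ=90°, α=15°
  dir = (cos 15°, sin 15°) = (0.9659, 0.2588); from cell (2,7)
  next x-line at t=0.3934, next y-line at t=2.0091; Δt_x=1.0353, Δt_y=3.8637
    x: enter (3,7) at t=0.3934
    x: enter (4,7) at t=1.4287
    y: enter (4,8) at t=2.0091 ← occupied
  → r_2 = 2.0091
beam 3: φ=180°, α=105°
  dir = (cos 105°, sin 105°) = (-0.2588, 0.9659); from cell (2,7)
  next x-line at t=2.3955, next y-line at t=0.5383; Δt_x=3.8637, Δt_y=1.0353
    y: enter (2,8) at t=0.5383 ← occupied
  → r_3 = 0.5383
beam 4: φ=270°, α=195°
  dir = (cos 195°, sin 195°) = (-0.9659, -0.2588); from cell (2,7)
  next x-line at t=0.6419, next y-line at t=1.8546; Δt_x=1.0353, Δt_y=3.8637
    x: enter (1,7) at t=0.6419
    x: enter (0,7) at t=1.6771 ← occupied
  → r_4 = 1.6771

ranges = [6.7086, 2.0091, 0.5383, 1.6771]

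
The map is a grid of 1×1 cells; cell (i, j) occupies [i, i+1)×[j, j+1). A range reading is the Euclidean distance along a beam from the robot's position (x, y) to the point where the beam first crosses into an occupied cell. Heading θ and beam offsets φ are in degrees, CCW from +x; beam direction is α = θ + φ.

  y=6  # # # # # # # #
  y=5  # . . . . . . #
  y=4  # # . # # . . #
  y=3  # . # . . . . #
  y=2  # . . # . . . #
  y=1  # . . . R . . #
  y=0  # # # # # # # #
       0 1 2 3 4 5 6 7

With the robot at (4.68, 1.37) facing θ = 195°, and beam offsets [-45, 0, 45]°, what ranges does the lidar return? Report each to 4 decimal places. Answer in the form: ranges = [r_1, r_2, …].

ranges = [1.2600, 1.4296, 0.4272]

beam 1: φ=-45°, α=150°
  d=(-0.8660,0.5000)  start (4,1)  tX=0.7852 tY=1.2600  stride 1/|dx|=1.1547 1/|dy|=2.0000
    cross x-line → (3,1), t=0.7852
    cross y-line → (3,2), t=1.2600 (wall)
  → r_1 = 1.2600
beam 2: φ=0°, α=195°
  d=(-0.9659,-0.2588)  start (4,1)  tX=0.7040 tY=1.4296  stride 1/|dx|=1.0353 1/|dy|=3.8637
    cross x-line → (3,1), t=0.7040
    cross y-line → (3,0), t=1.4296 (wall)
  → r_2 = 1.4296
beam 3: φ=45°, α=240°
  d=(-0.5000,-0.8660)  start (4,1)  tX=1.3600 tY=0.4272  stride 1/|dx|=2.0000 1/|dy|=1.1547
    cross y-line → (4,0), t=0.4272 (wall)
  → r_3 = 0.4272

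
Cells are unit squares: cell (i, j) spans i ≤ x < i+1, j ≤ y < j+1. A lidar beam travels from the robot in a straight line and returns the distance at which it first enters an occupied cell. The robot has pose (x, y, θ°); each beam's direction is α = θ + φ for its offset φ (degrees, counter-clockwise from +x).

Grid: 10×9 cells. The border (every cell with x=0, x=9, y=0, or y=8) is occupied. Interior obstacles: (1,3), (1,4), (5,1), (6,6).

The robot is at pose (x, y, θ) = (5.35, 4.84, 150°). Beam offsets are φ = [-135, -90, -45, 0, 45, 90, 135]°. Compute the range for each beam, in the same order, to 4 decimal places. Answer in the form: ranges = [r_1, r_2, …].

beam 1: φ=-135°, α=15°
  direction (0.9659, 0.2588); cell (5,4); t to first gridline: x 0.6729, y 0.6182 (then +1.0353 / +3.8637)
    (5,5) via y @ 0.6182
    (6,5) via x @ 0.6729
    (7,5) via x @ 1.7082
    (8,5) via x @ 2.7435
    (9,5) via x @ 3.7788  # hit
  → r_1 = 3.7788
beam 2: φ=-90°, α=60°
  direction (0.5000, 0.8660); cell (5,4); t to first gridline: x 1.3000, y 0.1848 (then +2.0000 / +1.1547)
    (5,5) via y @ 0.1848
    (6,5) via x @ 1.3000
    (6,6) via y @ 1.3395  # hit
  → r_2 = 1.3395
beam 3: φ=-45°, α=105°
  direction (-0.2588, 0.9659); cell (5,4); t to first gridline: x 1.3523, y 0.1656 (then +3.8637 / +1.0353)
    (5,5) via y @ 0.1656
    (5,6) via y @ 1.2009
    (4,6) via x @ 1.3523
    (4,7) via y @ 2.2362
    (4,8) via y @ 3.2715  # hit
  → r_3 = 3.2715
beam 4: φ=0°, α=150°
  direction (-0.8660, 0.5000); cell (5,4); t to first gridline: x 0.4041, y 0.3200 (then +1.1547 / +2.0000)
    (5,5) via y @ 0.3200
    (4,5) via x @ 0.4041
    (3,5) via x @ 1.5588
    (3,6) via y @ 2.3200
    (2,6) via x @ 2.7135
    (1,6) via x @ 3.8682
    (1,7) via y @ 4.3200
    (0,7) via x @ 5.0229  # hit
  → r_4 = 5.0229
beam 5: φ=45°, α=195°
  direction (-0.9659, -0.2588); cell (5,4); t to first gridline: x 0.3623, y 3.2455 (then +1.0353 / +3.8637)
    (4,4) via x @ 0.3623
    (3,4) via x @ 1.3976
    (2,4) via x @ 2.4329
    (2,3) via y @ 3.2455
    (1,3) via x @ 3.4682  # hit
  → r_5 = 3.4682
beam 6: φ=90°, α=240°
  direction (-0.5000, -0.8660); cell (5,4); t to first gridline: x 0.7000, y 0.9699 (then +2.0000 / +1.1547)
    (4,4) via x @ 0.7000
    (4,3) via y @ 0.9699
    (4,2) via y @ 2.1246
    (3,2) via x @ 2.7000
    (3,1) via y @ 3.2793
    (3,0) via y @ 4.4341  # hit
  → r_6 = 4.4341
beam 7: φ=135°, α=285°
  direction (0.2588, -0.9659); cell (5,4); t to first gridline: x 2.5114, y 0.8696 (then +3.8637 / +1.0353)
    (5,3) via y @ 0.8696
    (5,2) via y @ 1.9049
    (6,2) via x @ 2.5114
    (6,1) via y @ 2.9402
    (6,0) via y @ 3.9755  # hit
  → r_7 = 3.9755

ranges = [3.7788, 1.3395, 3.2715, 5.0229, 3.4682, 4.4341, 3.9755]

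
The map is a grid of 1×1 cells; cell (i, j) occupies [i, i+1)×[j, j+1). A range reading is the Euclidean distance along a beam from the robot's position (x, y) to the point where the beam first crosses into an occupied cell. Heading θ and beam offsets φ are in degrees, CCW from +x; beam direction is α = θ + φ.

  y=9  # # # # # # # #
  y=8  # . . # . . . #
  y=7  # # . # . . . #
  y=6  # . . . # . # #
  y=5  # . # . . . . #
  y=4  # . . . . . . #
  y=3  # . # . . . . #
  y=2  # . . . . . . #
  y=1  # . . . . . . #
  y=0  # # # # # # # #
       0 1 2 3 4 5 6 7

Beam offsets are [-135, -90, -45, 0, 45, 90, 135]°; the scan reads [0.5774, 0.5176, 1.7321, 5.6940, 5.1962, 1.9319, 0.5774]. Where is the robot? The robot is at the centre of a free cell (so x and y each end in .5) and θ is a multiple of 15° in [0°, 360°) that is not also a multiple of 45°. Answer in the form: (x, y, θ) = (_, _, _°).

Enumerate (i+0.5, j+0.5, θ) over the 41 free cells and 16 admissible headings. For each, cast all 7 beams and compare to the given ranges.
  (4.5, 1.5, 60°): beam 1 = 0.5176 ≠ 0.5774 ✗
  (3.5, 5.5, 195°): beam 1 = 1.0000 ≠ 0.5774 ✗
  (6.5, 2.5, 120°): beam 1 = 0.5176 ≠ 0.5774 ✗
  (4.5, 1.5, 150°): beam 1 = 2.5882 ≠ 0.5774 ✗
  …
  (6.5, 5.5, 195°): r_1=0.5774, r_2=0.5176, r_3=1.7321, r_4=5.6940, r_5=5.1962, r_6=1.9319, r_7=0.5774 — all match ✓
No second candidate reproduces the full scan.

(x, y, θ) = (6.5, 5.5, 195°)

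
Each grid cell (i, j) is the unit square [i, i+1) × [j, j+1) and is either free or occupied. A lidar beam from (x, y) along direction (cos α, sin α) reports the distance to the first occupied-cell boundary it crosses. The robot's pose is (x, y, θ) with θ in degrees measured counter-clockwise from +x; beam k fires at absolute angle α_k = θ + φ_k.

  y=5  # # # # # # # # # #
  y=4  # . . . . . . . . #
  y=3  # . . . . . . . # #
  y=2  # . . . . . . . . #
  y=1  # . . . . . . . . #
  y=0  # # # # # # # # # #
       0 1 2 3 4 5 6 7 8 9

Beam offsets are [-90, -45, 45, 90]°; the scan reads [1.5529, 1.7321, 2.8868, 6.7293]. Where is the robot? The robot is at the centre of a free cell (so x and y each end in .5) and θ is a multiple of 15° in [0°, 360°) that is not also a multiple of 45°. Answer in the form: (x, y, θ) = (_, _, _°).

Candidates: 31 free-cell centres × 16 headings = 496 poses. Raycast each; keep the one whose scan matches to 4 dp.
  (1.5, 1.5, 330°): beam 1 = 0.5774 ≠ 1.5529 ✗
  (1.5, 3.5, 285°): beam 1 = 0.5176 ≠ 1.5529 ✗
  (2.5, 3.5, 105°): beam 1 = 5.7956 ≠ 1.5529 ✗
  (6.5, 4.5, 255°): beam 1 = 1.9319 ≠ 1.5529 ✗
  …
  (2.5, 3.5, 255°): r_1=1.5529, r_2=1.7321, r_3=2.8868, r_4=6.7293 — all match ✓
No second candidate reproduces the full scan.

(x, y, θ) = (2.5, 3.5, 255°)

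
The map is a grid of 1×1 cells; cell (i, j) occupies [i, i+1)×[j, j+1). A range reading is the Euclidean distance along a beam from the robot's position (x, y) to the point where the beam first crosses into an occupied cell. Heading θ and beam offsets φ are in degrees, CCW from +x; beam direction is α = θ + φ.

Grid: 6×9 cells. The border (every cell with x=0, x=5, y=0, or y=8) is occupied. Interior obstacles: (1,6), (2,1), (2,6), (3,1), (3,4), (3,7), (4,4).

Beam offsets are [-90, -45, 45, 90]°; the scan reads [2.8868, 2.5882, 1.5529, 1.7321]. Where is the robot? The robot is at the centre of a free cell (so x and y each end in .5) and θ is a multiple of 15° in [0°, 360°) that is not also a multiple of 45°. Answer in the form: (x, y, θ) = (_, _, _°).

(x, y, θ) = (3.5, 3.5, 240°)

The pose lattice has 21·16 = 336 candidates. Test each by forward raycasting.
  (4.5, 7.5, 255°): beam 1 = 0.5176 ≠ 2.8868 ✗
  (1.5, 1.5, 75°): beam 1 = 0.5176 ≠ 2.8868 ✗
  (3.5, 3.5, 105°): beam 1 = 1.5529 ≠ 2.8868 ✗
  (3.5, 6.5, 285°): beam 1 = 0.5176 ≠ 2.8868 ✗
  …
  (3.5, 3.5, 240°): r_1=2.8868, r_2=2.5882, r_3=1.5529, r_4=1.7321 — all match ✓
Unique over the lattice → pose = (3.5, 3.5, 240°).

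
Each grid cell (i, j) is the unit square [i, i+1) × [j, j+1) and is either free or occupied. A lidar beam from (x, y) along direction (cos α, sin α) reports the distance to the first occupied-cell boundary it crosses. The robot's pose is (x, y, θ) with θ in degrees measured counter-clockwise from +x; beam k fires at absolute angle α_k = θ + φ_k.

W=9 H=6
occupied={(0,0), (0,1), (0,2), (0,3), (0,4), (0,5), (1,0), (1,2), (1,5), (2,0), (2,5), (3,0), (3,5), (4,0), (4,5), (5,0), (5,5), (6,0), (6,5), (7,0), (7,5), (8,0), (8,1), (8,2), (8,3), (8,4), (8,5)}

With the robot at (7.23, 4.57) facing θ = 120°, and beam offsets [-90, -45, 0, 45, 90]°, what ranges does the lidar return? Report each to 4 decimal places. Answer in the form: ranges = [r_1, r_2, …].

ranges = [0.8600, 0.4452, 0.4965, 1.6614, 7.1400]

beam 1: φ=-90°, α=30°
  cosα=0.8660 sinα=0.5000 | (7,4) | tMaxX 0.8891 tMaxY 0.8600 | tΔX 1.1547 tΔY 2.0000
    t=0.8600 [y] (7,5) — stop
  → r_1 = 0.8600
beam 2: φ=-45°, α=75°
  cosα=0.2588 sinα=0.9659 | (7,4) | tMaxX 2.9751 tMaxY 0.4452 | tΔX 3.8637 tΔY 1.0353
    t=0.4452 [y] (7,5) — stop
  → r_2 = 0.4452
beam 3: φ=0°, α=120°
  cosα=-0.5000 sinα=0.8660 | (7,4) | tMaxX 0.4600 tMaxY 0.4965 | tΔX 2.0000 tΔY 1.1547
    t=0.4600 [x] (6,4)
    t=0.4965 [y] (6,5) — stop
  → r_3 = 0.4965
beam 4: φ=45°, α=165°
  cosα=-0.9659 sinα=0.2588 | (7,4) | tMaxX 0.2381 tMaxY 1.6614 | tΔX 1.0353 tΔY 3.8637
    t=0.2381 [x] (6,4)
    t=1.2734 [x] (5,4)
    t=1.6614 [y] (5,5) — stop
  → r_4 = 1.6614
beam 5: φ=90°, α=210°
  cosα=-0.8660 sinα=-0.5000 | (7,4) | tMaxX 0.2656 tMaxY 1.1400 | tΔX 1.1547 tΔY 2.0000
    t=0.2656 [x] (6,4)
    t=1.1400 [y] (6,3)
    t=1.4203 [x] (5,3)
    t=2.5750 [x] (4,3)
    t=3.1400 [y] (4,2)
    t=3.7297 [x] (3,2)
    t=4.8844 [x] (2,2)
    t=5.1400 [y] (2,1)
    t=6.0391 [x] (1,1)
    t=7.1400 [y] (1,0) — stop
  → r_5 = 7.1400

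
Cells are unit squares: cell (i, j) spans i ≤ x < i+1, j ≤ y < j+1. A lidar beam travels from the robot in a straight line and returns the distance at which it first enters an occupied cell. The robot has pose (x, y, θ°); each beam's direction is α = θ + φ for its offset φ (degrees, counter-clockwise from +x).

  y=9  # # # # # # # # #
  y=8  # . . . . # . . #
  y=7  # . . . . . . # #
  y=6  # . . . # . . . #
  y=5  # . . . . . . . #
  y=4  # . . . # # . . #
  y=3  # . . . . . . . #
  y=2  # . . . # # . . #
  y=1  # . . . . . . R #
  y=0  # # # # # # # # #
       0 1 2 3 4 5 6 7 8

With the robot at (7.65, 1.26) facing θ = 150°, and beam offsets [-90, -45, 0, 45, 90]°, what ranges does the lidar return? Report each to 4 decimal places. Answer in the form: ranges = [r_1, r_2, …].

beam 1: φ=-90°, α=60°
  cosα=0.5000 sinα=0.8660 | (7,1) | tMaxX 0.7000 tMaxY 0.8545 | tΔX 2.0000 tΔY 1.1547
    t=0.7000 [x] (8,1) — stop
  → r_1 = 0.7000
beam 2: φ=-45°, α=105°
  cosα=-0.2588 sinα=0.9659 | (7,1) | tMaxX 2.5114 tMaxY 0.7661 | tΔX 3.8637 tΔY 1.0353
    t=0.7661 [y] (7,2)
    t=1.8014 [y] (7,3)
    t=2.5114 [x] (6,3)
    t=2.8367 [y] (6,4)
    t=3.8719 [y] (6,5)
    t=4.9072 [y] (6,6)
    t=5.9425 [y] (6,7)
    t=6.3751 [x] (5,7)
    t=6.9778 [y] (5,8) — stop
  → r_2 = 6.9778
beam 3: φ=0°, α=150°
  cosα=-0.8660 sinα=0.5000 | (7,1) | tMaxX 0.7506 tMaxY 1.4800 | tΔX 1.1547 tΔY 2.0000
    t=0.7506 [x] (6,1)
    t=1.4800 [y] (6,2)
    t=1.9053 [x] (5,2) — stop
  → r_3 = 1.9053
beam 4: φ=45°, α=195°
  cosα=-0.9659 sinα=-0.2588 | (7,1) | tMaxX 0.6729 tMaxY 1.0046 | tΔX 1.0353 tΔY 3.8637
    t=0.6729 [x] (6,1)
    t=1.0046 [y] (6,0) — stop
  → r_4 = 1.0046
beam 5: φ=90°, α=240°
  cosα=-0.5000 sinα=-0.8660 | (7,1) | tMaxX 1.3000 tMaxY 0.3002 | tΔX 2.0000 tΔY 1.1547
    t=0.3002 [y] (7,0) — stop
  → r_5 = 0.3002

ranges = [0.7000, 6.9778, 1.9053, 1.0046, 0.3002]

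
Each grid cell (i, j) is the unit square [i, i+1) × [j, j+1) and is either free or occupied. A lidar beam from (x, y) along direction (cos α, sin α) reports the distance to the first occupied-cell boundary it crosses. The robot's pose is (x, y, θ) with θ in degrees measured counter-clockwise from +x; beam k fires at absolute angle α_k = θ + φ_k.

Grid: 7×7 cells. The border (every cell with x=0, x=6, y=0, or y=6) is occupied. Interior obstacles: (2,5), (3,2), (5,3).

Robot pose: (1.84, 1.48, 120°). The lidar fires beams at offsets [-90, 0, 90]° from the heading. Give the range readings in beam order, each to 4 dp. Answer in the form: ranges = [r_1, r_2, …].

ranges = [1.3395, 1.6800, 0.9600]

beam 1: φ=-90°, α=30°
  direction (0.8660, 0.5000); cell (1,1); t to first gridline: x 0.1848, y 1.0400 (then +1.1547 / +2.0000)
    (2,1) via x @ 0.1848
    (2,2) via y @ 1.0400
    (3,2) via x @ 1.3395  # hit
  → r_1 = 1.3395
beam 2: φ=0°, α=120°
  direction (-0.5000, 0.8660); cell (1,1); t to first gridline: x 1.6800, y 0.6004 (then +2.0000 / +1.1547)
    (1,2) via y @ 0.6004
    (0,2) via x @ 1.6800  # hit
  → r_2 = 1.6800
beam 3: φ=90°, α=210°
  direction (-0.8660, -0.5000); cell (1,1); t to first gridline: x 0.9699, y 0.9600 (then +1.1547 / +2.0000)
    (1,0) via y @ 0.9600  # hit
  → r_3 = 0.9600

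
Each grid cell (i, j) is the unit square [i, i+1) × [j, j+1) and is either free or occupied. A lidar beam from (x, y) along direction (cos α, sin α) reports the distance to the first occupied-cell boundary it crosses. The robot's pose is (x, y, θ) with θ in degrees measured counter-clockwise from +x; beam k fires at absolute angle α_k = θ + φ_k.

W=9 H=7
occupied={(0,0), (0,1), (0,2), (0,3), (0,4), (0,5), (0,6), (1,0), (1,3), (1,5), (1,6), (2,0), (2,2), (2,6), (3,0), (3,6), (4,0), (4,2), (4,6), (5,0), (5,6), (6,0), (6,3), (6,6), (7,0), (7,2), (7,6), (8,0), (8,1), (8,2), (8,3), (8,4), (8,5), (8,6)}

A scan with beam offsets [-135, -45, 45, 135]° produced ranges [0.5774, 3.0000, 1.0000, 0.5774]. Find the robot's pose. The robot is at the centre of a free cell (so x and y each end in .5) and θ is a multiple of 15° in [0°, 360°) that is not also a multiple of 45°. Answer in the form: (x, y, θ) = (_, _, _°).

Enumerate (i+0.5, j+0.5, θ) over the 29 free cells and 16 admissible headings. For each, cast all 4 beams and compare to the given ranges.
  (2.5, 4.5, 345°): beam 1 = 1.0000 ≠ 0.5774 ✗
  (6.5, 2.5, 60°): beam 1 = 1.5529 ≠ 0.5774 ✗
  (2.5, 5.5, 75°): beam 1 = 3.0000 ≠ 0.5774 ✗
  (1.5, 2.5, 300°): beam 1 = 0.5176 ≠ 0.5774 ✗
  …
  (2.5, 5.5, 345°): r_1=0.5774, r_2=3.0000, r_3=1.0000, r_4=0.5774 — all match ✓
Unique over the lattice → pose = (2.5, 5.5, 345°).

(x, y, θ) = (2.5, 5.5, 345°)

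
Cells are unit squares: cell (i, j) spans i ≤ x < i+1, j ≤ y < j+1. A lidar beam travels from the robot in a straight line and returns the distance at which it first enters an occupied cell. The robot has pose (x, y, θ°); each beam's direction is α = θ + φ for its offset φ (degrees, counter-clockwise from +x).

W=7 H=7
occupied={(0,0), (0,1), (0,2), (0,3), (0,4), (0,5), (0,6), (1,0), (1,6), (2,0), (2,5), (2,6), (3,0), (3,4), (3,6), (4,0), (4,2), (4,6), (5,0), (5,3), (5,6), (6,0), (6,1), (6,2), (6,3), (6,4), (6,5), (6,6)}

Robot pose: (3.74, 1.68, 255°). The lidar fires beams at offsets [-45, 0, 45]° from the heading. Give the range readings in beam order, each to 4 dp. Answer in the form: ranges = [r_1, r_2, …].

ranges = [1.3600, 0.7040, 0.7852]

beam 1: φ=-45°, α=210°
  direction (-0.8660, -0.5000); cell (3,1); t to first gridline: x 0.8545, y 1.3600 (then +1.1547 / +2.0000)
    (2,1) via x @ 0.8545
    (2,0) via y @ 1.3600  # hit
  → r_1 = 1.3600
beam 2: φ=0°, α=255°
  direction (-0.2588, -0.9659); cell (3,1); t to first gridline: x 2.8591, y 0.7040 (then +3.8637 / +1.0353)
    (3,0) via y @ 0.7040  # hit
  → r_2 = 0.7040
beam 3: φ=45°, α=300°
  direction (0.5000, -0.8660); cell (3,1); t to first gridline: x 0.5200, y 0.7852 (then +2.0000 / +1.1547)
    (4,1) via x @ 0.5200
    (4,0) via y @ 0.7852  # hit
  → r_3 = 0.7852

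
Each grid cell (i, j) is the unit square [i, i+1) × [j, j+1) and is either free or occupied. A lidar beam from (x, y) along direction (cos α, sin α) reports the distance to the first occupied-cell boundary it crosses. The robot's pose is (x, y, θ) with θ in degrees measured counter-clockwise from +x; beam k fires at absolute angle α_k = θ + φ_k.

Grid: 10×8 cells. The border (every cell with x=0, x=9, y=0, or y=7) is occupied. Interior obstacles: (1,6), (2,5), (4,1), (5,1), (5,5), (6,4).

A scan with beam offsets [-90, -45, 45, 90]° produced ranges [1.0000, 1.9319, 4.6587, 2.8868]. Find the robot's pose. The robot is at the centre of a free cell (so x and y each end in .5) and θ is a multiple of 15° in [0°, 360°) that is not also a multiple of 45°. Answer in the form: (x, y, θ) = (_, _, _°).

The pose lattice has 42·16 = 672 candidates. Test each by forward raycasting.
  (3.5, 3.5, 300°): beam 1 = 2.8868 ≠ 1.0000 ✗
  (6.5, 3.5, 165°): beam 1 = 0.5176 ≠ 1.0000 ✗
  (4.5, 6.5, 30°): beam 2 = 4.6587 ≠ 1.9319 ✗
  (3.5, 6.5, 105°): beam 1 = 1.9319 ≠ 1.0000 ✗
  …
  (3.5, 2.5, 30°): r_1=1.0000, r_2=1.9319, r_3=4.6587, r_4=2.8868 — all match ✓
Only this pose fits every beam.

(x, y, θ) = (3.5, 2.5, 30°)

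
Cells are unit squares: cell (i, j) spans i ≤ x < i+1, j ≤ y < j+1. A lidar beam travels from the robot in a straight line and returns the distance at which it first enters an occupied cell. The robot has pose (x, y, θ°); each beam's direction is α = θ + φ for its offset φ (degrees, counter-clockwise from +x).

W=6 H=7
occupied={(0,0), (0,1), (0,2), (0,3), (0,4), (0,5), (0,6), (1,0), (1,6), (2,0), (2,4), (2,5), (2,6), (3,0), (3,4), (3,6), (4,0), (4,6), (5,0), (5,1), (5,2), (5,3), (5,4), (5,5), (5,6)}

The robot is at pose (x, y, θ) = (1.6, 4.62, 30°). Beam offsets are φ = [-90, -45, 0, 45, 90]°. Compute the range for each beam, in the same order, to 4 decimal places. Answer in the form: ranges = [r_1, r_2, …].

beam 1: φ=-90°, α=300°
  direction (0.5000, -0.8660); cell (1,4); t to first gridline: x 0.8000, y 0.7159 (then +2.0000 / +1.1547)
    (1,3) via y @ 0.7159
    (2,3) via x @ 0.8000
    (2,2) via y @ 1.8706
    (3,2) via x @ 2.8000
    (3,1) via y @ 3.0253
    (3,0) via y @ 4.1800  # hit
  → r_1 = 4.1800
beam 2: φ=-45°, α=345°
  direction (0.9659, -0.2588); cell (1,4); t to first gridline: x 0.4141, y 2.3955 (then +1.0353 / +3.8637)
    (2,4) via x @ 0.4141  # hit
  → r_2 = 0.4141
beam 3: φ=0°, α=30°
  direction (0.8660, 0.5000); cell (1,4); t to first gridline: x 0.4619, y 0.7600 (then +1.1547 / +2.0000)
    (2,4) via x @ 0.4619  # hit
  → r_3 = 0.4619
beam 4: φ=45°, α=75°
  direction (0.2588, 0.9659); cell (1,4); t to first gridline: x 1.5455, y 0.3934 (then +3.8637 / +1.0353)
    (1,5) via y @ 0.3934
    (1,6) via y @ 1.4287  # hit
  → r_4 = 1.4287
beam 5: φ=90°, α=120°
  direction (-0.5000, 0.8660); cell (1,4); t to first gridline: x 1.2000, y 0.4388 (then +2.0000 / +1.1547)
    (1,5) via y @ 0.4388
    (0,5) via x @ 1.2000  # hit
  → r_5 = 1.2000

ranges = [4.1800, 0.4141, 0.4619, 1.4287, 1.2000]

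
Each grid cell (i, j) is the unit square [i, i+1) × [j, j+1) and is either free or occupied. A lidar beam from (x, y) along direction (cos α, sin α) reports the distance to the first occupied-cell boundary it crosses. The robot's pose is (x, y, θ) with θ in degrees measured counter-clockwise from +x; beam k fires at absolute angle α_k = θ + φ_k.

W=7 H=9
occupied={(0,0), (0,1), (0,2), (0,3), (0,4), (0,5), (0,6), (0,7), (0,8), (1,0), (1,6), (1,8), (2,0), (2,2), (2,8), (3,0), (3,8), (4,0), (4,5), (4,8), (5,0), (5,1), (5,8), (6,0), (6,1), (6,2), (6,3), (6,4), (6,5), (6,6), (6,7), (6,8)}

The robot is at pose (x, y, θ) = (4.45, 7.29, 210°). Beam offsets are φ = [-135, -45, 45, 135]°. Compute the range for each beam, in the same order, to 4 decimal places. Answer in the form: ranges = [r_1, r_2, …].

ranges = [0.7350, 2.7432, 1.3355, 1.6047]

beam 1: φ=-135°, α=75°
  dir = (cos 75°, sin 75°) = (0.2588, 0.9659); from cell (4,7)
  next x-line at t=2.1250, next y-line at t=0.7350; Δt_x=3.8637, Δt_y=1.0353
    y: enter (4,8) at t=0.7350 ← occupied
  → r_1 = 0.7350
beam 2: φ=-45°, α=165°
  dir = (cos 165°, sin 165°) = (-0.9659, 0.2588); from cell (4,7)
  next x-line at t=0.4659, next y-line at t=2.7432; Δt_x=1.0353, Δt_y=3.8637
    x: enter (3,7) at t=0.4659
    x: enter (2,7) at t=1.5012
    x: enter (1,7) at t=2.5364
    y: enter (1,8) at t=2.7432 ← occupied
  → r_2 = 2.7432
beam 3: φ=45°, α=255°
  dir = (cos 255°, sin 255°) = (-0.2588, -0.9659); from cell (4,7)
  next x-line at t=1.7387, next y-line at t=0.3002; Δt_x=3.8637, Δt_y=1.0353
    y: enter (4,6) at t=0.3002
    y: enter (4,5) at t=1.3355 ← occupied
  → r_3 = 1.3355
beam 4: φ=135°, α=345°
  dir = (cos 345°, sin 345°) = (0.9659, -0.2588); from cell (4,7)
  next x-line at t=0.5694, next y-line at t=1.1205; Δt_x=1.0353, Δt_y=3.8637
    x: enter (5,7) at t=0.5694
    y: enter (5,6) at t=1.1205
    x: enter (6,6) at t=1.6047 ← occupied
  → r_4 = 1.6047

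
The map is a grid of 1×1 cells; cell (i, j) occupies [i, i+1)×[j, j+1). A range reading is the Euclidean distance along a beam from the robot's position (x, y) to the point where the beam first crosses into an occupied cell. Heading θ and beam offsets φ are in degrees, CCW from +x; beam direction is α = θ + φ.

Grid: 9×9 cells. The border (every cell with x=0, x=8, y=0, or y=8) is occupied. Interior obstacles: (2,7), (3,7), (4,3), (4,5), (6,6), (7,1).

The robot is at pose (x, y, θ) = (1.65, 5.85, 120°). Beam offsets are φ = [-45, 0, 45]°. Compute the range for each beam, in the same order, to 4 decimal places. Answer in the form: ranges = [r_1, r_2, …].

ranges = [1.3523, 1.3000, 0.6729]

beam 1: φ=-45°, α=75°
  direction (0.2588, 0.9659); cell (1,5); t to first gridline: x 1.3523, y 0.1553 (then +3.8637 / +1.0353)
    (1,6) via y @ 0.1553
    (1,7) via y @ 1.1906
    (2,7) via x @ 1.3523  # hit
  → r_1 = 1.3523
beam 2: φ=0°, α=120°
  direction (-0.5000, 0.8660); cell (1,5); t to first gridline: x 1.3000, y 0.1732 (then +2.0000 / +1.1547)
    (1,6) via y @ 0.1732
    (0,6) via x @ 1.3000  # hit
  → r_2 = 1.3000
beam 3: φ=45°, α=165°
  direction (-0.9659, 0.2588); cell (1,5); t to first gridline: x 0.6729, y 0.5796 (then +1.0353 / +3.8637)
    (1,6) via y @ 0.5796
    (0,6) via x @ 0.6729  # hit
  → r_3 = 0.6729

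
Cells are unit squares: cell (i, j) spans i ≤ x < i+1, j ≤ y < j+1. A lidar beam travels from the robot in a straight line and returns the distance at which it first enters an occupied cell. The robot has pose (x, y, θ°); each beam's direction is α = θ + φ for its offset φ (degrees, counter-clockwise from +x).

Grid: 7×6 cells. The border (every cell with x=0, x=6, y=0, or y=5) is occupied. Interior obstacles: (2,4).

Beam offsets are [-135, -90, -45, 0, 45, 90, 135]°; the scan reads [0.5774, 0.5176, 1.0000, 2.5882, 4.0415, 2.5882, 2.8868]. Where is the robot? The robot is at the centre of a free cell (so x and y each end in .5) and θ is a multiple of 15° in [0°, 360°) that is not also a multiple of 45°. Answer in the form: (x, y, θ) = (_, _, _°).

Candidates: 19 free-cell centres × 16 headings = 304 poses. Raycast each; keep the one whose scan matches to 4 dp.
  (1.5, 4.5, 105°): beam 3 = 0.5774 ≠ 1.0000 ✗
  (5.5, 1.5, 105°): beam 4 = 3.6235 ≠ 2.5882 ✗
  (4.5, 1.5, 285°): beam 1 = 4.0415 ≠ 0.5774 ✗
  …
  (3.5, 1.5, 15°): r_1=0.5774, r_2=0.5176, r_3=1.0000, r_4=2.5882, r_5=4.0415, r_6=2.5882, r_7=2.8868 — all match ✓
No second candidate reproduces the full scan.

(x, y, θ) = (3.5, 1.5, 15°)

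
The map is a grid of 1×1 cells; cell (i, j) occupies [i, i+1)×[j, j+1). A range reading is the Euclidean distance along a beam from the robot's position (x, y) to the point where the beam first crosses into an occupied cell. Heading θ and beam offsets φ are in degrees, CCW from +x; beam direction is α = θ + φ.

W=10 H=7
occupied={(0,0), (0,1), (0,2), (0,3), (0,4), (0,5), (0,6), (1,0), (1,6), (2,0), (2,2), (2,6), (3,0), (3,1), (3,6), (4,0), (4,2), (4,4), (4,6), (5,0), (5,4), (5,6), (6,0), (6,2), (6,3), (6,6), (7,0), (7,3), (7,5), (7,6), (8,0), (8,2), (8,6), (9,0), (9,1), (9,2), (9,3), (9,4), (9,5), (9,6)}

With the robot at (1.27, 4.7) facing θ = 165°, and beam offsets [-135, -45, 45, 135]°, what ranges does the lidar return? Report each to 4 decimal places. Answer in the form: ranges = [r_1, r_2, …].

ranges = [2.6000, 0.5400, 0.3118, 1.9630]

beam 1: φ=-135°, α=30°
  cosα=0.8660 sinα=0.5000 | (1,4) | tMaxX 0.8429 tMaxY 0.6000 | tΔX 1.1547 tΔY 2.0000
    t=0.6000 [y] (1,5)
    t=0.8429 [x] (2,5)
    t=1.9976 [x] (3,5)
    t=2.6000 [y] (3,6) — stop
  → r_1 = 2.6000
beam 2: φ=-45°, α=120°
  cosα=-0.5000 sinα=0.8660 | (1,4) | tMaxX 0.5400 tMaxY 0.3464 | tΔX 2.0000 tΔY 1.1547
    t=0.3464 [y] (1,5)
    t=0.5400 [x] (0,5) — stop
  → r_2 = 0.5400
beam 3: φ=45°, α=210°
  cosα=-0.8660 sinα=-0.5000 | (1,4) | tMaxX 0.3118 tMaxY 1.4000 | tΔX 1.1547 tΔY 2.0000
    t=0.3118 [x] (0,4) — stop
  → r_3 = 0.3118
beam 4: φ=135°, α=300°
  cosα=0.5000 sinα=-0.8660 | (1,4) | tMaxX 1.4600 tMaxY 0.8083 | tΔX 2.0000 tΔY 1.1547
    t=0.8083 [y] (1,3)
    t=1.4600 [x] (2,3)
    t=1.9630 [y] (2,2) — stop
  → r_4 = 1.9630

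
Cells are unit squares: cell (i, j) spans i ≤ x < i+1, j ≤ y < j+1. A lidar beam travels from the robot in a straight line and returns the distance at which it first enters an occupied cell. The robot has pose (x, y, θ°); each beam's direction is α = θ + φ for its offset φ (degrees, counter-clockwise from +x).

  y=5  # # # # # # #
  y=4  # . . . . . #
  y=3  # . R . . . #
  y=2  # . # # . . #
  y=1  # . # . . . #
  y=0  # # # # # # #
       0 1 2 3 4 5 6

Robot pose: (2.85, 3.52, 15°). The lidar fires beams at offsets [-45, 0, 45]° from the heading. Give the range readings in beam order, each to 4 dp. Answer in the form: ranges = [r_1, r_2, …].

beam 1: φ=-45°, α=330°
  dir = (cos 330°, sin 330°) = (0.8660, -0.5000); from cell (2,3)
  next x-line at t=0.1732, next y-line at t=1.0400; Δt_x=1.1547, Δt_y=2.0000
    x: enter (3,3) at t=0.1732
    y: enter (3,2) at t=1.0400 ← occupied
  → r_1 = 1.0400
beam 2: φ=0°, α=15°
  dir = (cos 15°, sin 15°) = (0.9659, 0.2588); from cell (2,3)
  next x-line at t=0.1553, next y-line at t=1.8546; Δt_x=1.0353, Δt_y=3.8637
    x: enter (3,3) at t=0.1553
    x: enter (4,3) at t=1.1906
    y: enter (4,4) at t=1.8546
    x: enter (5,4) at t=2.2258
    x: enter (6,4) at t=3.2611 ← occupied
  → r_2 = 3.2611
beam 3: φ=45°, α=60°
  dir = (cos 60°, sin 60°) = (0.5000, 0.8660); from cell (2,3)
  next x-line at t=0.3000, next y-line at t=0.5543; Δt_x=2.0000, Δt_y=1.1547
    x: enter (3,3) at t=0.3000
    y: enter (3,4) at t=0.5543
    y: enter (3,5) at t=1.7090 ← occupied
  → r_3 = 1.7090

ranges = [1.0400, 3.2611, 1.7090]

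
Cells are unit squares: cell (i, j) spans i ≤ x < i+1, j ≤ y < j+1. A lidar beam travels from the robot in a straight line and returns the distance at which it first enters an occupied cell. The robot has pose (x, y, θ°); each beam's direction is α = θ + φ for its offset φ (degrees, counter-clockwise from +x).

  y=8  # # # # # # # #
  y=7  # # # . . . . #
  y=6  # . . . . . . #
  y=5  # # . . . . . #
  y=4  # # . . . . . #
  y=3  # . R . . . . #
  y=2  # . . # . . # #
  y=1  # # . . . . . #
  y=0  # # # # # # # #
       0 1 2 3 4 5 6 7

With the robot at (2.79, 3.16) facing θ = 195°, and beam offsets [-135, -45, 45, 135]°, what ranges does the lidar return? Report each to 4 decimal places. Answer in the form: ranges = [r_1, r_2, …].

ranges = [5.5888, 1.6800, 1.5800, 0.3200]

beam 1: φ=-135°, α=60°
  direction (0.5000, 0.8660); cell (2,3); t to first gridline: x 0.4200, y 0.9699 (then +2.0000 / +1.1547)
    (3,3) via x @ 0.4200
    (3,4) via y @ 0.9699
    (3,5) via y @ 2.1246
    (4,5) via x @ 2.4200
    (4,6) via y @ 3.2793
    (5,6) via x @ 4.4200
    (5,7) via y @ 4.4341
    (5,8) via y @ 5.5888  # hit
  → r_1 = 5.5888
beam 2: φ=-45°, α=150°
  direction (-0.8660, 0.5000); cell (2,3); t to first gridline: x 0.9122, y 1.6800 (then +1.1547 / +2.0000)
    (1,3) via x @ 0.9122
    (1,4) via y @ 1.6800  # hit
  → r_2 = 1.6800
beam 3: φ=45°, α=240°
  direction (-0.5000, -0.8660); cell (2,3); t to first gridline: x 1.5800, y 0.1848 (then +2.0000 / +1.1547)
    (2,2) via y @ 0.1848
    (2,1) via y @ 1.3395
    (1,1) via x @ 1.5800  # hit
  → r_3 = 1.5800
beam 4: φ=135°, α=330°
  direction (0.8660, -0.5000); cell (2,3); t to first gridline: x 0.2425, y 0.3200 (then +1.1547 / +2.0000)
    (3,3) via x @ 0.2425
    (3,2) via y @ 0.3200  # hit
  → r_4 = 0.3200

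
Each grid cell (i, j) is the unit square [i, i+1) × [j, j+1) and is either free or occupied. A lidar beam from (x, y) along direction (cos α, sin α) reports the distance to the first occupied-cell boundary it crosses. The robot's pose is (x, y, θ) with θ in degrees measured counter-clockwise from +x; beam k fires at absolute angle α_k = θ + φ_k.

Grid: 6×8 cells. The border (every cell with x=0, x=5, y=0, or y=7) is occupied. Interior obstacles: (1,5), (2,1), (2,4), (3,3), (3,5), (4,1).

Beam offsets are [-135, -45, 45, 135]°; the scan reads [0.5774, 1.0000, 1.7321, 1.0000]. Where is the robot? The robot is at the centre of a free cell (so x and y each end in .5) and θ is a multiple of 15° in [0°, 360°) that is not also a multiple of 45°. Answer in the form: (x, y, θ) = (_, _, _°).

(x, y, θ) = (1.5, 2.5, 345°)

Candidates: 18 free-cell centres × 16 headings = 288 poses. Raycast each; keep the one whose scan matches to 4 dp.
  (4.5, 6.5, 240°): beam 1 = 0.5176 ≠ 0.5774 ✗
  (1.5, 1.5, 120°): beam 1 = 0.5176 ≠ 0.5774 ✗
  (1.5, 1.5, 165°): beam 3 = 0.5774 ≠ 1.7321 ✗
  (2.5, 2.5, 105°): beam 1 = 1.7321 ≠ 0.5774 ✗
  …
  (1.5, 2.5, 345°): r_1=0.5774, r_2=1.0000, r_3=1.7321, r_4=1.0000 — all match ✓
No second candidate reproduces the full scan.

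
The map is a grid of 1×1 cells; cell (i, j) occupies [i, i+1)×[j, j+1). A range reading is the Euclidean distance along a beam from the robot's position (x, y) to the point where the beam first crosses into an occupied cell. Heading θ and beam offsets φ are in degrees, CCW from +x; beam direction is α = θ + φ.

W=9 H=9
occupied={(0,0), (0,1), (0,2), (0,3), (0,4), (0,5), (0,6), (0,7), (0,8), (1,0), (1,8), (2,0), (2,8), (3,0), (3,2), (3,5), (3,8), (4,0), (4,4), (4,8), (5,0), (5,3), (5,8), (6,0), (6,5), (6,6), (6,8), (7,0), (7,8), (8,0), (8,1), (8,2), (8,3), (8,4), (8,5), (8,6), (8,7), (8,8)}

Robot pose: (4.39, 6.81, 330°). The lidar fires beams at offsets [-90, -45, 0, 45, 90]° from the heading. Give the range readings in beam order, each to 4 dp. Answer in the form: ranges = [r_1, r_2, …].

ranges = [0.9353, 1.8738, 1.8591, 3.7373, 1.3741]

beam 1: φ=-90°, α=240°
  direction (-0.5000, -0.8660); cell (4,6); t to first gridline: x 0.7800, y 0.9353 (then +2.0000 / +1.1547)
    (3,6) via x @ 0.7800
    (3,5) via y @ 0.9353  # hit
  → r_1 = 0.9353
beam 2: φ=-45°, α=285°
  direction (0.2588, -0.9659); cell (4,6); t to first gridline: x 2.3569, y 0.8386 (then +3.8637 / +1.0353)
    (4,5) via y @ 0.8386
    (4,4) via y @ 1.8738  # hit
  → r_2 = 1.8738
beam 3: φ=0°, α=330°
  direction (0.8660, -0.5000); cell (4,6); t to first gridline: x 0.7044, y 1.6200 (then +1.1547 / +2.0000)
    (5,6) via x @ 0.7044
    (5,5) via y @ 1.6200
    (6,5) via x @ 1.8591  # hit
  → r_3 = 1.8591
beam 4: φ=45°, α=15°
  direction (0.9659, 0.2588); cell (4,6); t to first gridline: x 0.6315, y 0.7341 (then +1.0353 / +3.8637)
    (5,6) via x @ 0.6315
    (5,7) via y @ 0.7341
    (6,7) via x @ 1.6668
    (7,7) via x @ 2.7021
    (8,7) via x @ 3.7373  # hit
  → r_4 = 3.7373
beam 5: φ=90°, α=60°
  direction (0.5000, 0.8660); cell (4,6); t to first gridline: x 1.2200, y 0.2194 (then +2.0000 / +1.1547)
    (4,7) via y @ 0.2194
    (5,7) via x @ 1.2200
    (5,8) via y @ 1.3741  # hit
  → r_5 = 1.3741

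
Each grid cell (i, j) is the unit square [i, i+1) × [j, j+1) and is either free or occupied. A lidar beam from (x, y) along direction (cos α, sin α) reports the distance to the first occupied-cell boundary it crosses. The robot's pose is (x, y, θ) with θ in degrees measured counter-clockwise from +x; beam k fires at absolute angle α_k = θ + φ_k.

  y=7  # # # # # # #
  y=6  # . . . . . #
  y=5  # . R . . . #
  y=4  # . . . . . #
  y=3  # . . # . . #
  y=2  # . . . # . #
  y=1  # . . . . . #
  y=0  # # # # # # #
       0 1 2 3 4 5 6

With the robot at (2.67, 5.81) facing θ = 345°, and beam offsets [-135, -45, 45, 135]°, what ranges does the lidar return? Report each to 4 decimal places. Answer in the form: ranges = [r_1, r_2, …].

beam 1: φ=-135°, α=210°
  direction (-0.8660, -0.5000); cell (2,5); t to first gridline: x 0.7736, y 1.6200 (then +1.1547 / +2.0000)
    (1,5) via x @ 0.7736
    (1,4) via y @ 1.6200
    (0,4) via x @ 1.9283  # hit
  → r_1 = 1.9283
beam 2: φ=-45°, α=300°
  direction (0.5000, -0.8660); cell (2,5); t to first gridline: x 0.6600, y 0.9353 (then +2.0000 / +1.1547)
    (3,5) via x @ 0.6600
    (3,4) via y @ 0.9353
    (3,3) via y @ 2.0900  # hit
  → r_2 = 2.0900
beam 3: φ=45°, α=30°
  direction (0.8660, 0.5000); cell (2,5); t to first gridline: x 0.3811, y 0.3800 (then +1.1547 / +2.0000)
    (2,6) via y @ 0.3800
    (3,6) via x @ 0.3811
    (4,6) via x @ 1.5358
    (4,7) via y @ 2.3800  # hit
  → r_3 = 2.3800
beam 4: φ=135°, α=120°
  direction (-0.5000, 0.8660); cell (2,5); t to first gridline: x 1.3400, y 0.2194 (then +2.0000 / +1.1547)
    (2,6) via y @ 0.2194
    (1,6) via x @ 1.3400
    (1,7) via y @ 1.3741  # hit
  → r_4 = 1.3741

ranges = [1.9283, 2.0900, 2.3800, 1.3741]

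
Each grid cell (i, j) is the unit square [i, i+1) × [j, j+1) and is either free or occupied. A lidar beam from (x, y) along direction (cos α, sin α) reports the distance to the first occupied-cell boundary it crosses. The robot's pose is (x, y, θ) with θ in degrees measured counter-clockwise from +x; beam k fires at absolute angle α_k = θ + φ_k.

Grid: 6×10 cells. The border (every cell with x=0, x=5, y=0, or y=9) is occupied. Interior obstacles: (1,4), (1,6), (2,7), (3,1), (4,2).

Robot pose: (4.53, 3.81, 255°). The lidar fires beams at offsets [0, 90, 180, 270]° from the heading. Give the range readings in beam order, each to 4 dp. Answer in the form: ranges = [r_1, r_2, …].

beam 1: φ=0°, α=255°
  direction (-0.2588, -0.9659); cell (4,3); t to first gridline: x 2.0478, y 0.8386 (then +3.8637 / +1.0353)
    (4,2) via y @ 0.8386  # hit
  → r_1 = 0.8386
beam 2: φ=90°, α=345°
  direction (0.9659, -0.2588); cell (4,3); t to first gridline: x 0.4866, y 3.1296 (then +1.0353 / +3.8637)
    (5,3) via x @ 0.4866  # hit
  → r_2 = 0.4866
beam 3: φ=180°, α=75°
  direction (0.2588, 0.9659); cell (4,3); t to first gridline: x 1.8159, y 0.1967 (then +3.8637 / +1.0353)
    (4,4) via y @ 0.1967
    (4,5) via y @ 1.2320
    (5,5) via x @ 1.8159  # hit
  → r_3 = 1.8159
beam 4: φ=270°, α=165°
  direction (-0.9659, 0.2588); cell (4,3); t to first gridline: x 0.5487, y 0.7341 (then +1.0353 / +3.8637)
    (3,3) via x @ 0.5487
    (3,4) via y @ 0.7341
    (2,4) via x @ 1.5840
    (1,4) via x @ 2.6192  # hit
  → r_4 = 2.6192

ranges = [0.8386, 0.4866, 1.8159, 2.6192]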